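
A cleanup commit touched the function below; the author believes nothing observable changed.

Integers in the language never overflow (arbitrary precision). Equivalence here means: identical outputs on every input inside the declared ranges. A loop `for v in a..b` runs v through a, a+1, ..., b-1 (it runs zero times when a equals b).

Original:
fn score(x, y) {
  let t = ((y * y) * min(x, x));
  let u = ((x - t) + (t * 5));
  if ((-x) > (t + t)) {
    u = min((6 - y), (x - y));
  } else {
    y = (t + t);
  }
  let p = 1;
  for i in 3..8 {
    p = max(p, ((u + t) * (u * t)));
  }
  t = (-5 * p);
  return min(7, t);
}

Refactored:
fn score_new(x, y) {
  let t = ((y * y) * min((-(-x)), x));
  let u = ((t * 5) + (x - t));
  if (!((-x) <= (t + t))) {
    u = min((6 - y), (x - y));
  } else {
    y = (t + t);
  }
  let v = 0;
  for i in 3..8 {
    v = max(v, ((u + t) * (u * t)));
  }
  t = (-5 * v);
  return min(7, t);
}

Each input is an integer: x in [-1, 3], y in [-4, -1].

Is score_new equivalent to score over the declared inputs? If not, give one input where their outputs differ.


At x=-1, y=-1: score gives -5, score_new gives 0.
verdict: not equivalent; witness: x=-1, y=-1


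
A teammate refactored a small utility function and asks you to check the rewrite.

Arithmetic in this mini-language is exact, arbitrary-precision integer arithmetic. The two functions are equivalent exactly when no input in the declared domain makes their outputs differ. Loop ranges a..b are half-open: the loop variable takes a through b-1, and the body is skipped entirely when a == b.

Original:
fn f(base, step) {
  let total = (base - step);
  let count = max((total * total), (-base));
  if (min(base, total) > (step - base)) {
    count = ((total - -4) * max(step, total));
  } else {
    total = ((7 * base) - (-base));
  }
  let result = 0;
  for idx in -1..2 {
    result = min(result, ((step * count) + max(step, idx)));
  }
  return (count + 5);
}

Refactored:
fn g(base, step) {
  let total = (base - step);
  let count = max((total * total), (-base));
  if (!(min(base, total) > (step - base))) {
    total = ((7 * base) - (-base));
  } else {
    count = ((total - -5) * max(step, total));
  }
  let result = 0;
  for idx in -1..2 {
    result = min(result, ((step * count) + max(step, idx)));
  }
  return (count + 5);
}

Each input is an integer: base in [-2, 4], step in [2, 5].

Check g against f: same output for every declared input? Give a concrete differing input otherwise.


On input base=3, step=2, f returns 15 while g returns 17.
verdict: not equivalent; witness: base=3, step=2


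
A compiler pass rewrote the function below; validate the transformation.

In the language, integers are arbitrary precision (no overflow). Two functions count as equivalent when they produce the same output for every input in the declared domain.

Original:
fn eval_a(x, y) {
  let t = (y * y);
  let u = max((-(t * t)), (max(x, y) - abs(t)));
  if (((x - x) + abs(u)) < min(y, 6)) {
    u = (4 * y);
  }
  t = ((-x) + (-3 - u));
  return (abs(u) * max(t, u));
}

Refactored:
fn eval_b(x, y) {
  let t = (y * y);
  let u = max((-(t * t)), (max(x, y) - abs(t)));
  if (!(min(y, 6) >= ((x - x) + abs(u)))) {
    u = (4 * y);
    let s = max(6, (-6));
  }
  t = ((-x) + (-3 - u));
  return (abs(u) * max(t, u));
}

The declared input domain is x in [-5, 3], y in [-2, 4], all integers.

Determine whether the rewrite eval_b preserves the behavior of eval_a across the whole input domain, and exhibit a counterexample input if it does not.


Not equivalent: x=-5, y=-2 separates them (48 vs 80).
eval_a: t becomes 4; next u becomes -6; next (((x - x) + abs(u)) < min(y, 6)) evaluates to false; next t becomes 8; next final value 48
eval_b: t becomes 4; next u becomes -6; next (!(min(y, 6) >= ((x - x) + abs(u)))) evaluates to true; next u becomes -8; next s becomes 6; next t becomes 10; next final value 80
verdict: not equivalent; witness: x=-5, y=-2


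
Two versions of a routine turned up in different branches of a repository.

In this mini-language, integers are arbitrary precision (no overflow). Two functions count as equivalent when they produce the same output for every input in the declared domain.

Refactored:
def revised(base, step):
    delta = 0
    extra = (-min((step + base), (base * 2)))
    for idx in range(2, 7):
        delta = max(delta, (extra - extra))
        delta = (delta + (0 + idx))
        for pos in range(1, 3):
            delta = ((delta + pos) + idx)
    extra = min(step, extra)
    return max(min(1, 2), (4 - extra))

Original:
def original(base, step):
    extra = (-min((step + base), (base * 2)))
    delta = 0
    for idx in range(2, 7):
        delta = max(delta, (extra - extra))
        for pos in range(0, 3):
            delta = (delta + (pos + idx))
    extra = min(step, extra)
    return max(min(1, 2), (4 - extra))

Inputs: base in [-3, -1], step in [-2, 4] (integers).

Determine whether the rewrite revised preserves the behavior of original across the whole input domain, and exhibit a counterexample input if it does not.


Behavior is preserved: although statement counts differ, and arithmetic usage differs, and loop structure differs, and constant usage differs, the outputs never diverge.
Tracing base=-1, step=-2: original: extra := 3 | delta := 0 | iter idx=2: | delta := 0 | iter pos=0: | delta := 2 | iter pos=1: | delta := 5 | iter pos=2: | delta := 9 | iter idx=3: | delta := 9 | iter pos=0: | delta := 12 | iter pos=1: | delta := 16 | iter pos=2: | delta := 21 | iter idx=4: | delta := 21 | iter pos=0: | delta := 25 | iter pos=1: | delta := 30 | iter pos=2: | delta := 36 | iter idx=5: | delta := 36 | iter pos=0: | delta := 41 | iter pos=1: | delta := 47 | iter pos=2: | delta := 54 | iter idx=6: | delta := 54 | iter pos=0: | delta := 60 | iter pos=1: | delta := 67 | iter pos=2: | delta := 75 | extra := -2 | result 6 | revised: delta := 0 | extra := 3 | iter idx=2: | delta := 0 | delta := 2 | iter pos=1: | delta := 5 | iter pos=2: | delta := 9 | iter idx=3: | delta := 9 | delta := 12 | iter pos=1: | delta := 16 | iter pos=2: | delta := 21 | iter idx=4: | delta := 21 | delta := 25 | iter pos=1: | delta := 30 | iter pos=2: | delta := 36 | iter idx=5: | delta := 36 | delta := 41 | iter pos=1: | delta := 47 | iter pos=2: | delta := 54 | iter idx=6: | delta := 54 | delta := 60 | iter pos=1: | delta := 67 | iter pos=2: | delta := 75 | extra := -2 | result 6 — matching result 6.
Sweeping the whole domain (21 inputs) finds no disagreement.
verdict: equivalent


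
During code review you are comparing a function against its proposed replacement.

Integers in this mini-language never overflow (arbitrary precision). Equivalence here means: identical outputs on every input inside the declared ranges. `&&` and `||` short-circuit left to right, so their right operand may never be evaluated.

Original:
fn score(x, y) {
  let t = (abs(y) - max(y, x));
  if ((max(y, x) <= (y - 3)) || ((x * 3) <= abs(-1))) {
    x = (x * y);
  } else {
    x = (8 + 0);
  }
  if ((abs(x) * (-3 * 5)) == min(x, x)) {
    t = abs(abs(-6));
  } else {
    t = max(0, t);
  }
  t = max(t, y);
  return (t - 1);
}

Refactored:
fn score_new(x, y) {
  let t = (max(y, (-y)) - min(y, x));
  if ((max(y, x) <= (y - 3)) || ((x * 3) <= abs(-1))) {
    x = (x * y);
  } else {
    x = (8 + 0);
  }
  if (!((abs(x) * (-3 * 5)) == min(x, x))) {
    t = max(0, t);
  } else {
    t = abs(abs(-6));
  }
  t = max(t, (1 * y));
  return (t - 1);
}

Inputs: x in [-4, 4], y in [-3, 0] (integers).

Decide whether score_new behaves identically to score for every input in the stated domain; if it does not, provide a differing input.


Run the pair on x=-4, y=-3.
score: t = 6; ((max(y, x) <= (y - 3)) || ((x * 3) <= abs(-1))) -> true; x = 12; ((abs(x) * (-3 * 5)) == min(x, x)) -> false; t = 6; t = 6; return 5
score_new: t = 7; ((max(y, x) <= (y - 3)) || ((x * 3) <= abs(-1))) -> true; x = 12; (!((abs(x) * (-3 * 5)) == min(x, x))) -> true; t = 7; t = 7; return 6
5 vs 6 — the two versions disagree here.
verdict: not equivalent; witness: x=-4, y=-3


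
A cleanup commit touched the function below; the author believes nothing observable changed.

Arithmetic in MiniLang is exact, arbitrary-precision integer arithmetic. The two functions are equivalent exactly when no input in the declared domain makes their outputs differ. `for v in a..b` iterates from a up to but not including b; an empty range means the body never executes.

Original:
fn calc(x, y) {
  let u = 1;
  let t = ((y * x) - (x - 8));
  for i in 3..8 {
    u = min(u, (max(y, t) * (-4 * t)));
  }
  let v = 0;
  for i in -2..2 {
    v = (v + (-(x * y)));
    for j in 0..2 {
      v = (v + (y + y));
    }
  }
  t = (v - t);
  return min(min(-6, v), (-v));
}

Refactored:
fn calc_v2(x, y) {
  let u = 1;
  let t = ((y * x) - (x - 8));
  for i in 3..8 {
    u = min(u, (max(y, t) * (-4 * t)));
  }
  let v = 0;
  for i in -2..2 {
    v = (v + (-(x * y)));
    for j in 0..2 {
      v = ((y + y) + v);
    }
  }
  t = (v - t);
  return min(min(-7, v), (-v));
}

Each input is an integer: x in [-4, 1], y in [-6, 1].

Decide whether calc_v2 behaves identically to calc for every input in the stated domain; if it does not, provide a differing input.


The rewrite breaks on x=-4, y=0, where the results are -6 and -7.
calc: u := 1 | t := 12 | iter i=3: | u := -576 | iter i=4: | u := -576 | iter i=5: | u := -576 | iter i=6: | u := -576 | iter i=7: | u := -576 | v := 0 | iter i=-2: | v := 0 | iter j=0: | v := 0 | iter j=1: | v := 0 | iter i=-1: | v := 0 | iter j=0: | v := 0 | iter j=1: | v := 0 | iter i=0: | v := 0 | iter j=0: | v := 0 | iter j=1: | v := 0 | iter i=1: | v := 0 | iter j=0: | v := 0 | iter j=1: | v := 0 | t := -12 | result -6
calc_v2: u := 1 | t := 12 | iter i=3: | u := -576 | iter i=4: | u := -576 | iter i=5: | u := -576 | iter i=6: | u := -576 | iter i=7: | u := -576 | v := 0 | iter i=-2: | v := 0 | iter j=0: | v := 0 | iter j=1: | v := 0 | iter i=-1: | v := 0 | iter j=0: | v := 0 | iter j=1: | v := 0 | iter i=0: | v := 0 | iter j=0: | v := 0 | iter j=1: | v := 0 | iter i=1: | v := 0 | iter j=0: | v := 0 | iter j=1: | v := 0 | t := -12 | result -7
verdict: not equivalent; witness: x=-4, y=0


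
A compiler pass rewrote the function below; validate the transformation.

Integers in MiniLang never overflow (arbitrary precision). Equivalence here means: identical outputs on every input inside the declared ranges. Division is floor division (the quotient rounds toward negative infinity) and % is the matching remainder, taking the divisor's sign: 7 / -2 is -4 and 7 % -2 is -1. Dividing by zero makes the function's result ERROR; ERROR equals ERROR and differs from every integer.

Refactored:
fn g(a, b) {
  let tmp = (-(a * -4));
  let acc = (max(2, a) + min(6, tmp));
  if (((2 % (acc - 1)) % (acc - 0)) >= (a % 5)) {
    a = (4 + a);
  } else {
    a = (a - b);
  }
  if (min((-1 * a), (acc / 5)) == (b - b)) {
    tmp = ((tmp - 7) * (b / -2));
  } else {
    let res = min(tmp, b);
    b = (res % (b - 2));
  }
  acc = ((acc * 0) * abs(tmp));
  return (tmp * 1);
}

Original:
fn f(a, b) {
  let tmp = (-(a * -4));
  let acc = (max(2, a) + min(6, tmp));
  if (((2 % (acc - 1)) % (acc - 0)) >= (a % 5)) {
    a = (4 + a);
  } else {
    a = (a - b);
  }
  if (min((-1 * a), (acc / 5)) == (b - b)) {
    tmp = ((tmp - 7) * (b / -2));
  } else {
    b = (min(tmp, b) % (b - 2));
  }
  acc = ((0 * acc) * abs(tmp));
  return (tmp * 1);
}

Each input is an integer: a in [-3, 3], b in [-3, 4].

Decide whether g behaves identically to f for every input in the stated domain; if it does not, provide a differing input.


This is a faithful refactor — statement counts differ, plus local variable names differ, but the computed results match everywhere.
As a probe, take a=3, b=4: f runs tmp := 12 | acc := 9 | (((2 % (acc - 1)) % (acc - 0)) >= (a % 5)): false | a := -1 | (min((-1 * a), (acc / 5)) == (b - b)): false | b := 0 | acc := 0 | result 12; g runs tmp := 12 | acc := 9 | (((2 % (acc - 1)) % (acc - 0)) >= (a % 5)): false | a := -1 | (min((-1 * a), (acc / 5)) == (b - b)): false | res := 4 | b := 0 | acc := 0 | result 12; both end at 12.
Across all 56 domain points the two functions coincide.
verdict: equivalent


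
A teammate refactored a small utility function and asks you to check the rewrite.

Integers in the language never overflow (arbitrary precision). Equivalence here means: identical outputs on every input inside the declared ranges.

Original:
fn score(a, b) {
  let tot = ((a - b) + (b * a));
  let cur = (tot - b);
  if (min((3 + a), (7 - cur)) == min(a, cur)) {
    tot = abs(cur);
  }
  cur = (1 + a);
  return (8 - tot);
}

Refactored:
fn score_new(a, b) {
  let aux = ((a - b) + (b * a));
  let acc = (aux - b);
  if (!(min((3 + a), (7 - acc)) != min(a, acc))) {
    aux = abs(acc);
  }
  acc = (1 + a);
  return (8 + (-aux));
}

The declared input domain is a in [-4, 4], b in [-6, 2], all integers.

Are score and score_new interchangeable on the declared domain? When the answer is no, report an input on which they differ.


Differences: comparison usage differs; and arithmetic usage differs; and local variable names differ; and boolean connective usage differs — yet all 81 inputs agree.
verdict: equivalent


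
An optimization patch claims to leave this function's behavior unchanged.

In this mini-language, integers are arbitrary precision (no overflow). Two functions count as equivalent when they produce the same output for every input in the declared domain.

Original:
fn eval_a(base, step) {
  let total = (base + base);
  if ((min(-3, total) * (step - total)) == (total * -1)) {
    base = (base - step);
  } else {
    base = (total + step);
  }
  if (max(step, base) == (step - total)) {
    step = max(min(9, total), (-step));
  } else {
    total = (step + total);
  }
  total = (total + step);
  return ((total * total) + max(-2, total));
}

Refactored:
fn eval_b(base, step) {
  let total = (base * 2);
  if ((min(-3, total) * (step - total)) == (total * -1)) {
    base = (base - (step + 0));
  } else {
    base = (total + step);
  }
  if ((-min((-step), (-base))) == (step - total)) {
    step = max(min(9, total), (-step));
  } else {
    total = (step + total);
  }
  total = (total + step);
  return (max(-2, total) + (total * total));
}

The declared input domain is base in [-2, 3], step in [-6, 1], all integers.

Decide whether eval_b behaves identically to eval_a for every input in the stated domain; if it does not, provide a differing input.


Behavior is preserved: although constant usage differs; also arithmetic usage differs; also min/max/abs usage differs, the outputs never diverge.
As a probe, take base=1, step=-1: eval_a runs total becomes 2; next ((min(-3, total) * (step - total)) == (total * -1)) evaluates to false; next base becomes 1; next (max(step, base) == (step - total)) evaluates to false; next total becomes 1; next total becomes 0; next final value 0; eval_b runs total becomes 2; next ((min(-3, total) * (step - total)) == (total * -1)) evaluates to false; next base becomes 1; next ((-min((-step), (-base))) == (step - total)) evaluates to false; next total becomes 1; next total becomes 0; next final value 0; both end at 0.
Checked all 48 inputs in the declared domain: the outputs agree on every one.
verdict: equivalent


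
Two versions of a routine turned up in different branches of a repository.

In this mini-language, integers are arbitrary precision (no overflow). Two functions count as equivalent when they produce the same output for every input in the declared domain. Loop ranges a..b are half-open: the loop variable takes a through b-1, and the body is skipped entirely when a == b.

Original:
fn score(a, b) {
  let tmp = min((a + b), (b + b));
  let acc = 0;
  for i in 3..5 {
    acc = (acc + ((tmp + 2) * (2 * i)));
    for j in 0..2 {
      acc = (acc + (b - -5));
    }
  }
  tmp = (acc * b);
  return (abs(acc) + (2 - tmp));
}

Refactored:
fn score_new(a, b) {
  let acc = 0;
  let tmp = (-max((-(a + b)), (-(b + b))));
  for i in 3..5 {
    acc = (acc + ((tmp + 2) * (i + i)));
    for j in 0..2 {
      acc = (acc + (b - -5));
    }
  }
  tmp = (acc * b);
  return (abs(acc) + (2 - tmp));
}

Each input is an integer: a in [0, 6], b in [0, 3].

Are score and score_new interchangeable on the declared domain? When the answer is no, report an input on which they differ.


This is a faithful refactor — min/max/abs usage differs, and arithmetic usage differs, and constant usage differs, but the computed results match everywhere.
Tracing a=6, b=2: score: tmp = 4; acc = 0; [i=3]; acc = 36; [j=0]; acc = 43; [j=1]; acc = 50; [i=4]; acc = 98; [j=0]; acc = 105; [j=1]; acc = 112; tmp = 224; return -110 | score_new: acc = 0; tmp = 4; [i=3]; acc = 36; [j=0]; acc = 43; [j=1]; acc = 50; [i=4]; acc = 98; [j=0]; acc = 105; [j=1]; acc = 112; tmp = 224; return -110 — matching result -110.
Sweeping the whole domain (28 inputs) finds no disagreement.
verdict: equivalent


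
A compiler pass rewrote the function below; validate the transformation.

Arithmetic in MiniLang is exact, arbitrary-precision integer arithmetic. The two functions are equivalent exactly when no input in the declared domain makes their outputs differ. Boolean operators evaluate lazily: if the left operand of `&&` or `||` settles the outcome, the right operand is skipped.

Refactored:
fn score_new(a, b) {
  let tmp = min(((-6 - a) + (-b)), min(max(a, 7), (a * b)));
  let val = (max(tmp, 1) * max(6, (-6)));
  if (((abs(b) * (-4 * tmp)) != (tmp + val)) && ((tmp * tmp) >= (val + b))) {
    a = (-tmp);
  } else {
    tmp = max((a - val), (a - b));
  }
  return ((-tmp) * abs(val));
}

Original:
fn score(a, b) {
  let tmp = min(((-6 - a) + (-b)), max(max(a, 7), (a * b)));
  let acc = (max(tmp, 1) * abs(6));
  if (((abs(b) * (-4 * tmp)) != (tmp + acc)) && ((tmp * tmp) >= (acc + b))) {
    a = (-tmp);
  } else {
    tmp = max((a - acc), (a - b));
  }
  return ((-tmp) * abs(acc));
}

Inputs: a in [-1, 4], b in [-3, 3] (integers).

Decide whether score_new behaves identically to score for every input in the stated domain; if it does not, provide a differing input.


a=2, b=-3 yields 30 from score but 36 from score_new.
verdict: not equivalent; witness: a=2, b=-3


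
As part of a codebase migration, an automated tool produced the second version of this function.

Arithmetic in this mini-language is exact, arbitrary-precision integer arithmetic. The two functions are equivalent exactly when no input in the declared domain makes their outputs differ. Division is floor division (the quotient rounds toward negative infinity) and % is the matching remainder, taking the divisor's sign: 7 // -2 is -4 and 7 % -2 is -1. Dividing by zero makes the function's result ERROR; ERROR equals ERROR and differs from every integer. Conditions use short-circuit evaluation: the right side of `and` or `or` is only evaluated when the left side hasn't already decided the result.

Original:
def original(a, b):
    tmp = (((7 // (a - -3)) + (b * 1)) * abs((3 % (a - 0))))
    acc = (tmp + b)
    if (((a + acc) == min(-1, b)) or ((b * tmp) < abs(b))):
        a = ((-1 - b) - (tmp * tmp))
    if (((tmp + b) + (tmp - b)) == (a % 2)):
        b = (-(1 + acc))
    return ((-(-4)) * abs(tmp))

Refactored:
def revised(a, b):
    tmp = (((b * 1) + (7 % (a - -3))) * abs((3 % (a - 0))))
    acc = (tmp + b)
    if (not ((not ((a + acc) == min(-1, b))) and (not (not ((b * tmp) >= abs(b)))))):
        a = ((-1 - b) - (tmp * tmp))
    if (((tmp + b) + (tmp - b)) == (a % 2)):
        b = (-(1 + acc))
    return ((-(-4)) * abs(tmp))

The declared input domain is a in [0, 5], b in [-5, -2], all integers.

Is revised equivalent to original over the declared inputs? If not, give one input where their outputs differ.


At a=2, b=-5: original gives 16, revised gives 12.
verdict: not equivalent; witness: a=2, b=-5


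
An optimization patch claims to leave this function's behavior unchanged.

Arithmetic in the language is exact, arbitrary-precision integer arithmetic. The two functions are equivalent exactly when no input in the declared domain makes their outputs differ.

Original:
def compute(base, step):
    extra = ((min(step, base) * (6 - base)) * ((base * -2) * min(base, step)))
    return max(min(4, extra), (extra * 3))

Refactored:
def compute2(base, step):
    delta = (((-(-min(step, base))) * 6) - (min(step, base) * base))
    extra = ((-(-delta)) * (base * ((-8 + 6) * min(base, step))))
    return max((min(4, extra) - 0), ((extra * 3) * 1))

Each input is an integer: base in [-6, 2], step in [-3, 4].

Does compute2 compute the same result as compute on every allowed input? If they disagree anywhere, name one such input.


Comparing the listings, the differences include: constant usage differs; min/max/abs usage differs; arithmetic usage differs; statement counts differ; local variable names differ.
One worked example (base=-4, step=3) — compute: extra=1280, then returns 3840; compute2: delta=-40, then extra=1280, then returns 3840; agreement on 3840.
Every one of the 72 inputs gives matching results.
verdict: equivalent


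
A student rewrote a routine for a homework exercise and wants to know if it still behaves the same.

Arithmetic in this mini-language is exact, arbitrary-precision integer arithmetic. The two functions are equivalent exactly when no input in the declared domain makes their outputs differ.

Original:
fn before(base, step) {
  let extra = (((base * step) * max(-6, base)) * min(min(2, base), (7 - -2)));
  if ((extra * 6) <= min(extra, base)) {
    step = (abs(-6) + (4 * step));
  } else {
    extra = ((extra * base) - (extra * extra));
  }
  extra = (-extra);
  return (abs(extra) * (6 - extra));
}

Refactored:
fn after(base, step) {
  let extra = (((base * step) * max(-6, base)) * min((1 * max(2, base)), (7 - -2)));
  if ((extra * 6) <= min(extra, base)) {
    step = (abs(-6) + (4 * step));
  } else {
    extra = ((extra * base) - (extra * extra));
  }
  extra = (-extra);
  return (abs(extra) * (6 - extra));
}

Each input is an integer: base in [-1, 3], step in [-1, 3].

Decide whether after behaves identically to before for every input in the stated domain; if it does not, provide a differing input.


Try base=-1, step=1.
before: extra=-1, then ((extra * 6) <= min(extra, base)) is true, then step=10, then extra=1, then returns 5
after: extra=2, then ((extra * 6) <= min(extra, base)) is false, then extra=-6, then extra=6, then returns 0
5 vs 0 — the two versions disagree here.
verdict: not equivalent; witness: base=-1, step=1


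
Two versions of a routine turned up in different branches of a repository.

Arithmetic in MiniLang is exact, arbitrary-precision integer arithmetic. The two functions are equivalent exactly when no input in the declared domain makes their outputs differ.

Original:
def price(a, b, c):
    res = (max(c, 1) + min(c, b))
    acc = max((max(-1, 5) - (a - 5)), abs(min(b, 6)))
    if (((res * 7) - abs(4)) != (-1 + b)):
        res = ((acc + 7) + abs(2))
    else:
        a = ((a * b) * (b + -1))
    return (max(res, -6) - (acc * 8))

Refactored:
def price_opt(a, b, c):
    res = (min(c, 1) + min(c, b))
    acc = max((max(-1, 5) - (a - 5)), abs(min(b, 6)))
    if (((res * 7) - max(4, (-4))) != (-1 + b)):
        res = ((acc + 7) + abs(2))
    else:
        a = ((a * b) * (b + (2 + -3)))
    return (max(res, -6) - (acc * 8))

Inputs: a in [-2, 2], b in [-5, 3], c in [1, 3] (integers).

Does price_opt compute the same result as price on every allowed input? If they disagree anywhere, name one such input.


Input a=-2, b=-3, c=3: -96 from price versus -75 from price_opt.
verdict: not equivalent; witness: a=-2, b=-3, c=3


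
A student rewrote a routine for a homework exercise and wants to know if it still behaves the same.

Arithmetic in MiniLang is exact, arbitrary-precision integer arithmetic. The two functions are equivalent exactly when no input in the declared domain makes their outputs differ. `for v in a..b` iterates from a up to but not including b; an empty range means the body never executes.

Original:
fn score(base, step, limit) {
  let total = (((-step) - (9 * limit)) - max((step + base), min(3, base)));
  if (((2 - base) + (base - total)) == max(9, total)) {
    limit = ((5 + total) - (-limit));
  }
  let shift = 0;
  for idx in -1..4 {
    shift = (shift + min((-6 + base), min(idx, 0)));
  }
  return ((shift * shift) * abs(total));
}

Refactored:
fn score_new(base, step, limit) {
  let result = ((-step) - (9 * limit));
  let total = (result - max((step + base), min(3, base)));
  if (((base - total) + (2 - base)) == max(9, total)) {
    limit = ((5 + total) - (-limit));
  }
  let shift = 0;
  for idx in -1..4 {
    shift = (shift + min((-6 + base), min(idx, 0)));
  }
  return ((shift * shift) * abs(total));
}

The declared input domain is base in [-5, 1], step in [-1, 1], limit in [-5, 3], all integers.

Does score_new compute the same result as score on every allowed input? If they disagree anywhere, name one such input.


Comparing the listings, the differences include: statement counts differ, and local variable names differ.
Spot check at base=-2, step=1, limit=-2 — score: total = 18; (((2 - base) + (base - total)) == max(9, total)) -> false; shift = 0; [idx=-1]; shift = -8; [idx=0]; shift = -16; [idx=1]; shift = -24; [idx=2]; shift = -32; [idx=3]; shift = -40; return 28800. score_new: result = 17; total = 18; (((base - total) + (2 - base)) == max(9, total)) -> false; shift = 0; [idx=-1]; shift = -8; [idx=0]; shift = -16; [idx=1]; shift = -24; [idx=2]; shift = -32; [idx=3]; shift = -40; return 28800. Both give 28800.
Across all 189 domain points the two functions coincide.
verdict: equivalent


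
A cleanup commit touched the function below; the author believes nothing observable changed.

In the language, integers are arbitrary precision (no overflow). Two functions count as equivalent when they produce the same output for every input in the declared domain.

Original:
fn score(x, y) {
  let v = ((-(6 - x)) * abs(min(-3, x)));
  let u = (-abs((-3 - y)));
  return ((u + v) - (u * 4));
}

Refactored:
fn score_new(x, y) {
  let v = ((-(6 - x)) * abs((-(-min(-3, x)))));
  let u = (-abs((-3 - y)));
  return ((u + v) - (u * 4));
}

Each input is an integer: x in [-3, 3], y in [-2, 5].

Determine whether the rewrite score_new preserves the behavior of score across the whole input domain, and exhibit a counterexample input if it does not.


Changes here: same computation, different form; the full 56-point sweep finds no disagreement.
verdict: equivalent


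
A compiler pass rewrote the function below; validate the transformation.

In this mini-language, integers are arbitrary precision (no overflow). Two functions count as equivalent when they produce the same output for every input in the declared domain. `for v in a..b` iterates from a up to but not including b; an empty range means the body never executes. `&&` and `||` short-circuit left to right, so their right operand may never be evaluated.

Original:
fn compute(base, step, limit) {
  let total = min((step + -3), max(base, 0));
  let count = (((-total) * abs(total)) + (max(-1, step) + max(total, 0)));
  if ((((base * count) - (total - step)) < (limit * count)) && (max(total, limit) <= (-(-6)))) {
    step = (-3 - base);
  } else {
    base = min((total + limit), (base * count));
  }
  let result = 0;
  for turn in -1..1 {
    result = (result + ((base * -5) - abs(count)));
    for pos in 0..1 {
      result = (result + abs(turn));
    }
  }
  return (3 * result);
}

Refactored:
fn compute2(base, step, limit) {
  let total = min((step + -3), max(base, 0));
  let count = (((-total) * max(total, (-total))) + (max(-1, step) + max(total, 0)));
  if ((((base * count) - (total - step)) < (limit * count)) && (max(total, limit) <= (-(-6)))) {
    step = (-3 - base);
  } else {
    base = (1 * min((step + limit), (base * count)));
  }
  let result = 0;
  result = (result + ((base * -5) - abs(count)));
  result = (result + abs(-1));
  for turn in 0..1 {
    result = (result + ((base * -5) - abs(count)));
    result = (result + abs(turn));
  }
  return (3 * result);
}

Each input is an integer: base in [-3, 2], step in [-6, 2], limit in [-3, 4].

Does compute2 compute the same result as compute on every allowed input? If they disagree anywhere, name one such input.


Run the pair on base=-1, step=2, limit=-3.
compute: total=-1, then count=3, then ((((base * count) - (total - step)) < (limit * count)) && (max(total, limit) <= (-(-6)))) is false, then base=-4, then result=0, then (turn=-1), then result=17, then (pos=0), then result=18, then (turn=0), then result=35, then (pos=0), then result=35, then returns 105
compute2: total=-1, then count=3, then ((((base * count) - (total - step)) < (limit * count)) && (max(total, limit) <= (-(-6)))) is false, then base=-3, then result=0, then result=12, then result=13, then (turn=0), then result=25, then result=25, then returns 75
105 and 75 differ, so these are not the same function on this domain.
verdict: not equivalent; witness: base=-1, step=2, limit=-3


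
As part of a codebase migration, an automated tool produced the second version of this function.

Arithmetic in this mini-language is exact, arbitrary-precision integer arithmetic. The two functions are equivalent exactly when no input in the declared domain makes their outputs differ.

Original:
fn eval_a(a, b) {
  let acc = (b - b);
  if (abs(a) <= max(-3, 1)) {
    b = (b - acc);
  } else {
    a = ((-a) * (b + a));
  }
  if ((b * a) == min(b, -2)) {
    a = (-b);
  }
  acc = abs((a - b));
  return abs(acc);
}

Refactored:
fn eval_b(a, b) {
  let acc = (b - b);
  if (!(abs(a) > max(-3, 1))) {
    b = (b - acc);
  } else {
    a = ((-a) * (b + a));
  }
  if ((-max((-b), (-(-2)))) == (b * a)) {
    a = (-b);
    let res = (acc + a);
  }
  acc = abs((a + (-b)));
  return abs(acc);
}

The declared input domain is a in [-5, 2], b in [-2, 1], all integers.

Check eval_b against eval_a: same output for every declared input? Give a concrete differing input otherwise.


Reading the diff, among the changes: boolean connective usage differs, plus min/max/abs usage differs, plus statement counts differ, plus comparison usage differs, plus local variable names differ, plus arithmetic usage differs.
Tracing a=-3, b=-2: eval_a: acc = 0; (abs(a) <= max(-3, 1)) -> false; a = -15; ((b * a) == min(b, -2)) -> false; acc = 13; return 13 | eval_b: acc = 0; (!(abs(a) > max(-3, 1))) -> false; a = -15; ((-max((-b), (-(-2)))) == (b * a)) -> false; acc = 13; return 13 — matching result 13.
An exhaustive pass over the 32 declared inputs shows identical outputs.
verdict: equivalent


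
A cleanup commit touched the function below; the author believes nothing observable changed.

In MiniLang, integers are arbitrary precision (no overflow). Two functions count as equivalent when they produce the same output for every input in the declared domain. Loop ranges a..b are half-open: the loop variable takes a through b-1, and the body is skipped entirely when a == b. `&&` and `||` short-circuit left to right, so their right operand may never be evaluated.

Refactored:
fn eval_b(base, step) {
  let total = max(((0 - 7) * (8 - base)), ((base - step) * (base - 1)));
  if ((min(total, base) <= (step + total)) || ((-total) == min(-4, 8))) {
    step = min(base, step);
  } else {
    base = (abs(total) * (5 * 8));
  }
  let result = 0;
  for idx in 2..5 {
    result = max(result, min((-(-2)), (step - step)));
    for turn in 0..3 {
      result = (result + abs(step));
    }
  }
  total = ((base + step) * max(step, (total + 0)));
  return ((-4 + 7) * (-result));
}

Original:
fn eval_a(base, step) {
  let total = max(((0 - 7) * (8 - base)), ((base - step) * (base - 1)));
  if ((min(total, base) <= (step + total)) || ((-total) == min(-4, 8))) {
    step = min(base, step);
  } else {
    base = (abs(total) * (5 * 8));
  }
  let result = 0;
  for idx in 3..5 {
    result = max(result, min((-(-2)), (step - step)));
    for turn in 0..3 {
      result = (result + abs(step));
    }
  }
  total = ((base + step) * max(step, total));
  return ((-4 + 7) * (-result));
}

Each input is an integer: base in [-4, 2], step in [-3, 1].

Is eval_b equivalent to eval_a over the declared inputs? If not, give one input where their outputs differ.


The rewrite breaks on base=-4, step=-3, where the results are -72 and -108.
eval_a: total := 5 | ((min(total, base) <= (step + total)) || ((-total) == min(-4, 8))): true | step := -4 | result := 0 | iter idx=3: | result := 0 | iter turn=0: | result := 4 | iter turn=1: | result := 8 | iter turn=2: | result := 12 | iter idx=4: | result := 12 | iter turn=0: | result := 16 | iter turn=1: | result := 20 | iter turn=2: | result := 24 | total := -40 | result -72
eval_b: total := 5 | ((min(total, base) <= (step + total)) || ((-total) == min(-4, 8))): true | step := -4 | result := 0 | iter idx=2: | result := 0 | iter turn=0: | result := 4 | iter turn=1: | result := 8 | iter turn=2: | result := 12 | iter idx=3: | result := 12 | iter turn=0: | result := 16 | iter turn=1: | result := 20 | iter turn=2: | result := 24 | iter idx=4: | result := 24 | iter turn=0: | result := 28 | iter turn=1: | result := 32 | iter turn=2: | result := 36 | total := -40 | result -108
verdict: not equivalent; witness: base=-4, step=-3


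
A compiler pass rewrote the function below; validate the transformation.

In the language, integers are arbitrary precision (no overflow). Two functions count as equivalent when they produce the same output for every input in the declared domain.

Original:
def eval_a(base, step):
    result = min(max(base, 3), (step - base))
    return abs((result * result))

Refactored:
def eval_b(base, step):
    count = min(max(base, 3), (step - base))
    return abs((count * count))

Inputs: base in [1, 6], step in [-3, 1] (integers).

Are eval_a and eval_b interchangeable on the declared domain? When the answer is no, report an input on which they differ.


Equivalent — the differences include local variable names differ, yet no declared input distinguishes the two.
One worked example (base=1, step=-2) — eval_a: result=-3, then returns 9; eval_b: count=-3, then returns 9; agreement on 9.
Across all 30 domain points the two functions coincide.
verdict: equivalent


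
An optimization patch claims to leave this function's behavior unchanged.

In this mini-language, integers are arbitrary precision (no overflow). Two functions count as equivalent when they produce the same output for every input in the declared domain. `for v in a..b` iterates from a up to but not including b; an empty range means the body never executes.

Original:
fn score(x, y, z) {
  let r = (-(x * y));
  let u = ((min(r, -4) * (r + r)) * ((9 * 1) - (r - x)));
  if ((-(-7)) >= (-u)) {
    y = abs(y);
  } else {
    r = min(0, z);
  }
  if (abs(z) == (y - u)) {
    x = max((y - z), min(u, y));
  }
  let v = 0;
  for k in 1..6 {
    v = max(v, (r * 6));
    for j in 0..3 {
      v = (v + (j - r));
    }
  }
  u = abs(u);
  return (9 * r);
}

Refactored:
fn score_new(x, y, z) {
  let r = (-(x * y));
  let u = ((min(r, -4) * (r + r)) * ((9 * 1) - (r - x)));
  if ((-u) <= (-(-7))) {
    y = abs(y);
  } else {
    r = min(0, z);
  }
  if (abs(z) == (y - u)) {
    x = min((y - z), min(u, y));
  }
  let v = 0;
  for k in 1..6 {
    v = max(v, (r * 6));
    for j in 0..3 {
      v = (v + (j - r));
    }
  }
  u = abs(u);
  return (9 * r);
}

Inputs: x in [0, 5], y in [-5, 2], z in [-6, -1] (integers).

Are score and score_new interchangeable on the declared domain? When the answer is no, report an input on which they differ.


The one real change (`max((y - z), min(u, y))` became `min((y - z), min(u, y))`) has no effect anywhere in the declared ranges.
One worked example (x=2, y=-3, z=-3) — score: r = 6; u = -240; ((-(-7)) >= (-u)) -> false; r = -3; (abs(z) == (y - u)) -> false; v = 0; [k=1]; v = 0; [j=0]; v = 3; [j=1]; v = 7; [j=2]; v = 12; [k=2]; v = 12; [j=0]; v = 15; [j=1]; v = 19; [j=2]; v = 24; [k=3]; v = 24; [j=0]; v = 27; [j=1]; v = 31; [j=2]; v = 36; [k=4]; v = 36; [j=0]; v = 39; [j=1]; v = 43; [j=2]; v = 48; [k=5]; v = 48; [j=0]; v = 51; [j=1]; v = 55; [j=2]; v = 60; u = 240; return -27; score_new: r = 6; u = -240; ((-u) <= (-(-7))) -> false; r = -3; (abs(z) == (y - u)) -> false; v = 0; [k=1]; v = 0; [j=0]; v = 3; [j=1]; v = 7; [j=2]; v = 12; [k=2]; v = 12; [j=0]; v = 15; [j=1]; v = 19; [j=2]; v = 24; [k=3]; v = 24; [j=0]; v = 27; [j=1]; v = 31; [j=2]; v = 36; [k=4]; v = 36; [j=0]; v = 39; [j=1]; v = 43; [j=2]; v = 48; [k=5]; v = 48; [j=0]; v = 51; [j=1]; v = 55; [j=2]; v = 60; u = 240; return -27; agreement on -27.
Across all 288 domain points the two functions coincide.
verdict: equivalent


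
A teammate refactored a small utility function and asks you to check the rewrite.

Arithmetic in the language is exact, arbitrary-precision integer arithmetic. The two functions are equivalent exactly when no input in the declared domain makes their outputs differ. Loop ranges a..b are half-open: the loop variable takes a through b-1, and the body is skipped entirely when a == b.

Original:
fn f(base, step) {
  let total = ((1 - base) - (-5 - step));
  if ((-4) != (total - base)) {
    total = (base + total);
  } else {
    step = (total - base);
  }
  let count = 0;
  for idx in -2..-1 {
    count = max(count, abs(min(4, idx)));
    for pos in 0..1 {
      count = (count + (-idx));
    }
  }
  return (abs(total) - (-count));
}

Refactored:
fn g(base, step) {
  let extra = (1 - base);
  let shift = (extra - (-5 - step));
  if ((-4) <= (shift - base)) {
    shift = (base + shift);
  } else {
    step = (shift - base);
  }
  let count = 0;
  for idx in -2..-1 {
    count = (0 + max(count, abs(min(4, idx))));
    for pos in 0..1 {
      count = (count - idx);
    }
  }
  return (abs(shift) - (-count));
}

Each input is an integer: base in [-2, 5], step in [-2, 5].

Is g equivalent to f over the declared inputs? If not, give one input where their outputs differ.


At base=4, step=-2: f gives 4, g gives 8.
verdict: not equivalent; witness: base=4, step=-2


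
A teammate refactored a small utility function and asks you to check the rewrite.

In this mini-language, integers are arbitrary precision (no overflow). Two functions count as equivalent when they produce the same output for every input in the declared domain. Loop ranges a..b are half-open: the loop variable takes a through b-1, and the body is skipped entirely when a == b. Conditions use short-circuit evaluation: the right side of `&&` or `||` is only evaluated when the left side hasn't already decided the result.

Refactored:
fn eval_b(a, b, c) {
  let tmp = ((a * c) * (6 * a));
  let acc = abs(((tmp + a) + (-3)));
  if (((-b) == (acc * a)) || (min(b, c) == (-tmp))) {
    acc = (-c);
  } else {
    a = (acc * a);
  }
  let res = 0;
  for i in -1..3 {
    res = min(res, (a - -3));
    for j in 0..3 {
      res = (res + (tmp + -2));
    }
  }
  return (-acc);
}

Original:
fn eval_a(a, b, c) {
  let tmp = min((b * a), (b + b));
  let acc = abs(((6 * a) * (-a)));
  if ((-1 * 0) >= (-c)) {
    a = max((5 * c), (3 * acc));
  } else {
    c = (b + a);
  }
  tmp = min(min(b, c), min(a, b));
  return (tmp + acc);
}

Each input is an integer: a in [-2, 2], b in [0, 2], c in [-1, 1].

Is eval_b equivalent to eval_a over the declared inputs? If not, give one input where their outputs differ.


There is a counterexample at a=-2, b=0, c=-1: 22 on one side, -29 on the other.
eval_a: tmp becomes 0; next acc becomes 24; next ((-1 * 0) >= (-c)) evaluates to false; next c becomes -2; next tmp becomes -2; next final value 22
eval_b: tmp becomes -24; next acc becomes 29; next (((-b) == (acc * a)) || (min(b, c) == (-tmp))) evaluates to false; next a becomes -58; next res becomes 0; next at i=-1:; next res becomes -55; next at j=0:; next res becomes -81; next at j=1:; next res becomes -107; next at j=2:; next res becomes -133; next at i=0:; next res becomes -133; next at j=0:; next res becomes -159; next at j=1:; next res becomes -185; next at j=2:; next res becomes -211; next at i=1:; next res becomes -211; next at j=0:; next res becomes -237; next at j=1:; next res becomes -263; next at j=2:; next res becomes -289; next at i=2:; next res becomes -289; next at j=0:; next res becomes -315; next at j=1:; next res becomes -341; next at j=2:; next res becomes -367; next final value -29
verdict: not equivalent; witness: a=-2, b=0, c=-1
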